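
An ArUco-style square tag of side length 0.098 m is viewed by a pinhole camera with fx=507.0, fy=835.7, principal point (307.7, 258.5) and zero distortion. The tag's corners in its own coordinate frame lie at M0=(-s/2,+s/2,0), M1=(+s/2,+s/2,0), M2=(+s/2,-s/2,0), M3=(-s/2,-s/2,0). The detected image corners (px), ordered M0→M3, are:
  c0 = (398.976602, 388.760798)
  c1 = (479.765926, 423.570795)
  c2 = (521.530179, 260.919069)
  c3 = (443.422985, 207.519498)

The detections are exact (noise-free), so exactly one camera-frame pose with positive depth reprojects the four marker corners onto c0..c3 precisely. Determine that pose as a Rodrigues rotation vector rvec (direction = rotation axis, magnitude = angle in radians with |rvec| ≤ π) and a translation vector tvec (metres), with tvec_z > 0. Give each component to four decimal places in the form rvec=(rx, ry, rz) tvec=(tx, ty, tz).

Intrinsics K: fx=507.0, fy=835.7, cx=307.7, cy=258.5
Marker side s = 0.098 m; corners in marker frame (Z=0):
  M0 = (-0.0490, +0.0490, 0)
  M1 = (+0.0490, +0.0490, 0)
  M2 = (+0.0490, -0.0490, 0)
  M3 = (-0.0490, -0.0490, 0)
Detected image corners:
  c0 = (398.976602, 388.760798) px
  c1 = (479.765926, 423.570795) px
  c2 = (521.530179, 260.919069) px
  c3 = (443.422985, 207.519498) px
Planar DLT: solve 8×8 A·h = b for H (H[2,2]=1):
  H  [+1292.96474 -336.35232 +462.72438]
  H  [+783.92836 +1821.10536 +322.26232]
  H  [+1.04598 +0.22302 +1.00000]
B = K⁻¹H; ‖b₁‖=2.267270, ‖b₂‖=2.267270; λ = 2/(‖b₁‖+‖b₂‖) = 0.441059, sign → tz>0 ⇒ λ=+0.441059
r₁ = λ·B[:,0] = (+0.84481,+0.27103,+0.46134); r₂ = λ·B[:,1] = (-0.35230,+0.93070,+0.09837)
r₃ = r₁×r₂ = (-0.40271,-0.24563,+0.88175); SVD([r₁ r₂ r₃]) → R = UVᵀ:
  R  [+0.84481 -0.35230 -0.40271]
  R  [+0.27103 +0.93070 -0.24563]
  R  [+0.46134 +0.09837 +0.88175]
t = (+0.13486, +0.03365, +0.44106) m
tr R = 2.657266; θ = arccos((tr R − 1)/2) = 0.594135 rad = 34.041°
axis k = ((R−Rᵀ)₃₂, (R−Rᵀ)₁₃, (R−Rᵀ)₂₁) / (2 sinθ) = (+0.307257, -0.771760, +0.556758)
rvec = θ·k = (+0.182552, -0.458529, +0.330789)

rvec=(0.1826, -0.4585, 0.3308) tvec=(0.1349, 0.0337, 0.4411)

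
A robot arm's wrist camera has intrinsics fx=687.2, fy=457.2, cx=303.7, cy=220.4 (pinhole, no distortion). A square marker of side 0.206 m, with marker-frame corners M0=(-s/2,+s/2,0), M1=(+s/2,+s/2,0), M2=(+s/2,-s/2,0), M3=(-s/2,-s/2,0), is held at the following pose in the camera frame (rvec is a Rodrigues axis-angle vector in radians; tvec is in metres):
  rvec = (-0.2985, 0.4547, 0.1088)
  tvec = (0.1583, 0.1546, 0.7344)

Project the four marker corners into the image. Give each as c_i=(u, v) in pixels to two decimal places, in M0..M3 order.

c0=(348.21, 371.25) c1=(545.59, 397.56) c2=(561.07, 259.08) c3=(374.98, 250.33)

Intrinsics K: fx=687.2, fy=457.2, cx=303.7, cy=220.4
Marker side s = 0.206 m; corners in marker frame (Z=0):
  M0 = (-0.1030, +0.1030, 0)
  M1 = (+0.1030, +0.1030, 0)
  M2 = (+0.1030, -0.1030, 0)
  M3 = (-0.1030, -0.1030, 0)
rvec = (-0.2985, 0.4547, 0.1088), |rvec| = θ = 0.55470 rad = 31.782°
Rodrigues: sinθ=0.52669, 1−cosθ=0.14994; R = I + sinθ·[k]× + (1−cosθ)·[k]×²:
    [+0.89348 -0.16945 +0.41591]
    [+0.03716 +0.95081 +0.30753]
    [-0.44756 -0.25932 +0.85583]
t = (0.1583, 0.1546, 0.7344) m
M0: Pc = R·M0+t = (+0.04882, +0.24871, +0.75379); u = 687.2·(+0.04882)/0.75379 + 303.7 = 348.2060, v = 457.2·(+0.24871)/0.75379 + 220.4 = 371.2488
M1: Pc = R·M1+t = (+0.23288, +0.25636, +0.66159); u = 687.2·(+0.23288)/0.66159 + 303.7 = 545.5894, v = 457.2·(+0.25636)/0.66159 + 220.4 = 397.5615
M2: Pc = R·M2+t = (+0.26778, +0.06049, +0.71501); u = 687.2·(+0.26778)/0.71501 + 303.7 = 561.0660, v = 457.2·(+0.06049)/0.71501 + 220.4 = 259.0820
M3: Pc = R·M3+t = (+0.08372, +0.05284, +0.80721); u = 687.2·(+0.08372)/0.80721 + 303.7 = 374.9773, v = 457.2·(+0.05284)/0.80721 + 220.4 = 250.3276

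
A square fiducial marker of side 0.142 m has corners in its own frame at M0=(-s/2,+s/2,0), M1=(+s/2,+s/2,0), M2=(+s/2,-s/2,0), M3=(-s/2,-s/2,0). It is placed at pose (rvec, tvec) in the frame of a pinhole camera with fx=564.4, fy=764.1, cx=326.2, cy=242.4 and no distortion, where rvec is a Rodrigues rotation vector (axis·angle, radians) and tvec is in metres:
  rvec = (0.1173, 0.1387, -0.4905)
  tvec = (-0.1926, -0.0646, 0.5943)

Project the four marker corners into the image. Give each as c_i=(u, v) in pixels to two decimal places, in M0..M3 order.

Intrinsics K: fx=564.4, fy=764.1, cx=326.2, cy=242.4
Marker side s = 0.142 m; corners in marker frame (Z=0):
  M0 = (-0.0710, +0.0710, 0)
  M1 = (+0.0710, +0.0710, 0)
  M2 = (+0.0710, -0.0710, 0)
  M3 = (-0.0710, -0.0710, 0)
rvec = (0.1173, 0.1387, -0.4905), |rvec| = θ = 0.52306 rad = 29.969°
Rodrigues: sinθ=0.49953, 1−cosθ=0.13370; R = I + sinθ·[k]× + (1−cosθ)·[k]×²:
    [+0.87302 +0.47639 +0.10434]
    [-0.46049 +0.87570 -0.14527]
    [-0.16058 +0.07878 +0.98387]
t = (-0.1926, -0.0646, 0.5943) m
M0: Pc = R·M0+t = (-0.22076, +0.03027, +0.61129); u = 564.4·(-0.22076)/0.61129 + 326.2 = 122.3744, v = 764.1·(+0.03027)/0.61129 + 242.4 = 280.2356
M1: Pc = R·M1+t = (-0.09679, -0.03512, +0.58849); u = 564.4·(-0.09679)/0.58849 + 326.2 = 233.3706, v = 764.1·(-0.03512)/0.58849 + 242.4 = 196.8001
M2: Pc = R·M2+t = (-0.16444, -0.15947, +0.57731); u = 564.4·(-0.16444)/0.57731 + 326.2 = 165.4369, v = 764.1·(-0.15947)/0.57731 + 242.4 = 31.3326
M3: Pc = R·M3+t = (-0.28841, -0.09408, +0.60011); u = 564.4·(-0.28841)/0.60011 + 326.2 = 54.9529, v = 764.1·(-0.09408)/0.60011 + 242.4 = 122.6107

c0=(122.37, 280.24) c1=(233.37, 196.80) c2=(165.44, 31.33) c3=(54.95, 122.61)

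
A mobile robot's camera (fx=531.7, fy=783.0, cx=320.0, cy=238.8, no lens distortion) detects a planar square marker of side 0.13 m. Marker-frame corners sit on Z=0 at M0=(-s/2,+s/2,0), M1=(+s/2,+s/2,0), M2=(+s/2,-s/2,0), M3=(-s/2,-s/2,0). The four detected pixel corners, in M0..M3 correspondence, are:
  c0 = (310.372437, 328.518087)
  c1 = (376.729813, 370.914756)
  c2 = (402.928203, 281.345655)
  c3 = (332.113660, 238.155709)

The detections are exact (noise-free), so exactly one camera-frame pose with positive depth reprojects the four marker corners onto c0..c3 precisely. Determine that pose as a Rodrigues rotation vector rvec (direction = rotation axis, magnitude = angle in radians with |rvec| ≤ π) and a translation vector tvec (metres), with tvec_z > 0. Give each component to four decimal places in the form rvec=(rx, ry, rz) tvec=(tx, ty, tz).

Intrinsics K: fx=531.7, fy=783.0, cx=320.0, cy=238.8
Marker side s = 0.13 m; corners in marker frame (Z=0):
  M0 = (-0.0650, +0.0650, 0)
  M1 = (+0.0650, +0.0650, 0)
  M2 = (+0.0650, -0.0650, 0)
  M3 = (-0.0650, -0.0650, 0)
Detected image corners:
  c0 = (310.372437, 328.518087) px
  c1 = (376.729813, 370.914756) px
  c2 = (402.928203, 281.345655) px
  c3 = (332.113660, 238.155709) px
Planar DLT: solve 8×8 A·h = b for H (H[2,2]=1):
  H  [+475.27206 -24.59697 +354.86144]
  H  [+284.68168 +828.88822 +305.84360]
  H  [-0.14573 +0.44897 +1.00000]
B = K⁻¹H; ‖b₁‖=1.072947, ‖b₂‖=1.072947; λ = 2/(‖b₁‖+‖b₂‖) = 0.932012, sign → tz>0 ⇒ λ=+0.932012
r₁ = λ·B[:,0] = (+0.91484,+0.38028,-0.13582); r₂ = λ·B[:,1] = (-0.29495,+0.85902,+0.41844)
r₃ = r₁×r₂ = (+0.27580,-0.34275,+0.89803); SVD([r₁ r₂ r₃]) → R = UVᵀ:
  R  [+0.91484 -0.29495 +0.27580]
  R  [+0.38028 +0.85902 -0.34275]
  R  [-0.13582 +0.41844 +0.89803]
t = (+0.06111, +0.07980, +0.93201) m
tr R = 2.671890; θ = arccos((tr R − 1)/2) = 0.580944 rad = 33.286°
axis k = ((R−Rᵀ)₃₂, (R−Rᵀ)₁₃, (R−Rᵀ)₂₁) / (2 sinθ) = (+0.693488, +0.375009, +0.615177)
rvec = θ·k = (+0.402877, +0.217859, +0.357383)

rvec=(0.4029, 0.2179, 0.3574) tvec=(0.0611, 0.0798, 0.9320)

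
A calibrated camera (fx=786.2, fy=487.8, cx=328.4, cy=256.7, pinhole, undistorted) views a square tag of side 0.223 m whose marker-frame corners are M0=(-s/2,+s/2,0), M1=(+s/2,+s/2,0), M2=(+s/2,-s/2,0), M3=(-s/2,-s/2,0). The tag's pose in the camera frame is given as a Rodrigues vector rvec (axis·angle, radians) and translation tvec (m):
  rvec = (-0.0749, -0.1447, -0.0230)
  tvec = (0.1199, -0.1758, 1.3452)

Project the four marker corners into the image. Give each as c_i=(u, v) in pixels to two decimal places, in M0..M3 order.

Intrinsics K: fx=786.2, fy=487.8, cx=328.4, cy=256.7
Marker side s = 0.223 m; corners in marker frame (Z=0):
  M0 = (-0.1115, +0.1115, 0)
  M1 = (+0.1115, +0.1115, 0)
  M2 = (+0.1115, -0.1115, 0)
  M3 = (-0.1115, -0.1115, 0)
rvec = (-0.0749, -0.1447, -0.0230), |rvec| = θ = 0.16455 rad = 9.428°
Rodrigues: sinθ=0.16381, 1−cosθ=0.01351; R = I + sinθ·[k]× + (1−cosθ)·[k]×²:
    [+0.98929 +0.02830 -0.14319]
    [-0.01749 +0.99694 +0.07622]
    [+0.14491 -0.07290 +0.98676]
t = (0.1199, -0.1758, 1.3452) m
M0: Pc = R·M0+t = (+0.01275, -0.06269, +1.32091); u = 786.2·(+0.01275)/1.32091 + 328.4 = 335.9887, v = 487.8·(-0.06269)/1.32091 + 256.7 = 233.5487
M1: Pc = R·M1+t = (+0.23336, -0.06659, +1.35323); u = 786.2·(+0.23336)/1.35323 + 328.4 = 463.9787, v = 487.8·(-0.06659)/1.35323 + 256.7 = 232.6957
M2: Pc = R·M2+t = (+0.22705, -0.28891, +1.36949); u = 786.2·(+0.22705)/1.36949 + 328.4 = 458.7459, v = 487.8·(-0.28891)/1.36949 + 256.7 = 153.7930
M3: Pc = R·M3+t = (+0.00644, -0.28501, +1.33717); u = 786.2·(+0.00644)/1.33717 + 328.4 = 332.1854, v = 487.8·(-0.28501)/1.33717 + 256.7 = 152.7290

c0=(335.99, 233.55) c1=(463.98, 232.70) c2=(458.75, 153.79) c3=(332.19, 152.73)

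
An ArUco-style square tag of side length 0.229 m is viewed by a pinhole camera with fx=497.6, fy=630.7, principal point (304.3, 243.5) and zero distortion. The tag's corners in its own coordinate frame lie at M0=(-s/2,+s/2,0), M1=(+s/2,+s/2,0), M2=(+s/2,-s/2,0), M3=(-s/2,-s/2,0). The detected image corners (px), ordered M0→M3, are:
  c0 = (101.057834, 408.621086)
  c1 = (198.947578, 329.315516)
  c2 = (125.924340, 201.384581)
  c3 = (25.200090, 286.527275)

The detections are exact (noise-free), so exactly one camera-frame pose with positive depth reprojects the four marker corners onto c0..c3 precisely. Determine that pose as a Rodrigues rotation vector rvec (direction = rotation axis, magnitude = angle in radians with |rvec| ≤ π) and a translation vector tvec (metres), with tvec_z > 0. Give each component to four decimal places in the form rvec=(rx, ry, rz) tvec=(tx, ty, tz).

rvec=(0.1912, 0.0243, -0.5737) tvec=(-0.3576, 0.0954, 0.9307)

Intrinsics K: fx=497.6, fy=630.7, cx=304.3, cy=243.5
Marker side s = 0.229 m; corners in marker frame (Z=0):
  M0 = (-0.1145, +0.1145, 0)
  M1 = (+0.1145, +0.1145, 0)
  M2 = (+0.1145, -0.1145, 0)
  M3 = (-0.1145, -0.1145, 0)
Detected image corners:
  c0 = (101.057834, 408.621086) px
  c1 = (198.947578, 329.315516) px
  c2 = (125.924340, 201.384581) px
  c3 = (25.200090, 286.527275) px
Planar DLT: solve 8×8 A·h = b for H (H[2,2]=1):
  H  [+424.31382 +346.08630 +113.11026]
  H  [-383.81095 +602.74283 +308.17663]
  H  [-0.08166 +0.18585 +1.00000]
B = K⁻¹H; ‖b₁‖=1.074435, ‖b₂‖=1.074435; λ = 2/(‖b₁‖+‖b₂‖) = 0.930721, sign → tz>0 ⇒ λ=+0.930721
r₁ = λ·B[:,0] = (+0.84012,-0.53705,-0.07600); r₂ = λ·B[:,1] = (+0.54155,+0.82268,+0.17298)
r₃ = r₁×r₂ = (-0.03037,-0.18648,+0.98199); SVD([r₁ r₂ r₃]) → R = UVᵀ:
  R  [+0.84012 +0.54155 -0.03037]
  R  [-0.53705 +0.82268 -0.18648]
  R  [-0.07600 +0.17298 +0.98199]
t = (-0.35761, +0.09544, +0.93072) m
tr R = 2.644794; θ = arccos((tr R − 1)/2) = 0.605184 rad = 34.675°
axis k = ((R−Rᵀ)₃₂, (R−Rᵀ)₁₃, (R−Rᵀ)₂₁) / (2 sinθ) = (+0.315913, +0.040101, -0.947940)
rvec = θ·k = (+0.191186, +0.024268, -0.573679)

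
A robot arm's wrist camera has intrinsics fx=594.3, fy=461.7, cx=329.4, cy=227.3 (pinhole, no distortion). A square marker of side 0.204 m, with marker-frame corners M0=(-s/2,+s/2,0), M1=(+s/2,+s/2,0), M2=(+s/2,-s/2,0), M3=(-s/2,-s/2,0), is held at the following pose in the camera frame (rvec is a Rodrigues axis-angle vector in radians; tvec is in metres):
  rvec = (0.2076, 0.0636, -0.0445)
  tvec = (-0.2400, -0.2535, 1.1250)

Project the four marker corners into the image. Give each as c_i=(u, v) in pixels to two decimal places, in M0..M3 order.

Intrinsics K: fx=594.3, fy=461.7, cx=329.4, cy=227.3
Marker side s = 0.204 m; corners in marker frame (Z=0):
  M0 = (-0.1020, +0.1020, 0)
  M1 = (+0.1020, +0.1020, 0)
  M2 = (+0.1020, -0.1020, 0)
  M3 = (-0.1020, -0.1020, 0)
rvec = (0.2076, 0.0636, -0.0445), |rvec| = θ = 0.22164 rad = 12.699°
Rodrigues: sinθ=0.21983, 1−cosθ=0.02446; R = I + sinθ·[k]× + (1−cosθ)·[k]×²:
    [+0.99700 +0.05071 +0.05848]
    [-0.03756 +0.97755 -0.20731]
    [-0.06768 +0.20450 +0.97652]
t = (-0.2400, -0.2535, 1.1250) m
M0: Pc = R·M0+t = (-0.33652, -0.14996, +1.15276); u = 594.3·(-0.33652)/1.15276 + 329.4 = 155.9083, v = 461.7·(-0.14996)/1.15276 + 227.3 = 167.2393
M1: Pc = R·M1+t = (-0.13313, -0.15762, +1.13896); u = 594.3·(-0.13313)/1.13896 + 329.4 = 259.9317, v = 461.7·(-0.15762)/1.13896 + 227.3 = 163.4050
M2: Pc = R·M2+t = (-0.14348, -0.35704, +1.09724); u = 594.3·(-0.14348)/1.09724 + 329.4 = 251.6873, v = 461.7·(-0.35704)/1.09724 + 227.3 = 77.0626
M3: Pc = R·M3+t = (-0.34687, -0.34938, +1.11104); u = 594.3·(-0.34687)/1.11104 + 329.4 = 143.8605, v = 461.7·(-0.34938)/1.11104 + 227.3 = 82.1139

c0=(155.91, 167.24) c1=(259.93, 163.40) c2=(251.69, 77.06) c3=(143.86, 82.11)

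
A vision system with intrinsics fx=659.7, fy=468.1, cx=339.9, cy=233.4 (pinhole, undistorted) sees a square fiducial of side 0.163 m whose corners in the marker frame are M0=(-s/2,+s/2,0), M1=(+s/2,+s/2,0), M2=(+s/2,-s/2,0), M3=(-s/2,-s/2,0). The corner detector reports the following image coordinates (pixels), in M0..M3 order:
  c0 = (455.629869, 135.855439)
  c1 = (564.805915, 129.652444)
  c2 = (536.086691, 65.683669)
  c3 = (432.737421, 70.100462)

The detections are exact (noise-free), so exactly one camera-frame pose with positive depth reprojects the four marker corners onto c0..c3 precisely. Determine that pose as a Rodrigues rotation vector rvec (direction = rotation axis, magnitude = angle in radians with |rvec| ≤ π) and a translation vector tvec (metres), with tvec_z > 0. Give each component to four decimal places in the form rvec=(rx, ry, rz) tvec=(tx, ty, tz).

rvec=(-0.3751, -0.1131, -0.1295) tvec=(0.2307, -0.2766, 0.9657)

Intrinsics K: fx=659.7, fy=468.1, cx=339.9, cy=233.4
Marker side s = 0.163 m; corners in marker frame (Z=0):
  M0 = (-0.0815, +0.0815, 0)
  M1 = (+0.0815, +0.0815, 0)
  M2 = (+0.0815, -0.0815, 0)
  M3 = (-0.0815, -0.0815, 0)
Detected image corners:
  c0 = (455.629869, 135.855439) px
  c1 = (564.805915, 129.652444) px
  c2 = (536.086691, 65.683669) px
  c3 = (432.737421, 70.100462) px
Planar DLT: solve 8×8 A·h = b for H (H[2,2]=1):
  H  [+720.33284 -25.52373 +497.52620]
  H  [-18.50078 +360.73669 +99.31485]
  H  [+0.13865 -0.37007 +1.00000]
B = K⁻¹H; ‖b₁‖=1.035564, ‖b₂‖=1.035564; λ = 2/(‖b₁‖+‖b₂‖) = 0.965657, sign → tz>0 ⇒ λ=+0.965657
r₁ = λ·B[:,0] = (+0.98543,-0.10493,+0.13389); r₂ = λ·B[:,1] = (+0.14677,+0.92236,-0.35737)
r₃ = r₁×r₂ = (-0.08600,+0.37181,+0.92432); SVD([r₁ r₂ r₃]) → R = UVᵀ:
  R  [+0.98543 +0.14677 -0.08600]
  R  [-0.10493 +0.92236 +0.37181]
  R  [+0.13389 -0.35737 +0.92432]
t = (+0.23073, -0.27661, +0.96566) m
tr R = 2.832105; θ = arccos((tr R − 1)/2) = 0.412672 rad = 23.644°
axis k = ((R−Rᵀ)₃₂, (R−Rᵀ)₁₃, (R−Rᵀ)₂₁) / (2 sinθ) = (-0.909060, -0.274136, -0.313783)
rvec = θ·k = (-0.375144, -0.113128, -0.129490)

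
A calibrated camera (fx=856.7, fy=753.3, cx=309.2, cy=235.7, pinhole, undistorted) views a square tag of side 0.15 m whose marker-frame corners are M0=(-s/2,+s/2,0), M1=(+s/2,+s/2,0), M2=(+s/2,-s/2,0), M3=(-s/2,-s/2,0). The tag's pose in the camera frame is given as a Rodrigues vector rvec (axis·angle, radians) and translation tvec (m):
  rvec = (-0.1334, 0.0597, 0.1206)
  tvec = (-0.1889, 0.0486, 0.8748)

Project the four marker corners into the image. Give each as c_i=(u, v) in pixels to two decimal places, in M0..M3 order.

c0=(40.91, 334.13) c1=(185.82, 350.51) c2=(206.63, 221.57) c3=(64.64, 207.01)

Intrinsics K: fx=856.7, fy=753.3, cx=309.2, cy=235.7
Marker side s = 0.15 m; corners in marker frame (Z=0):
  M0 = (-0.0750, +0.0750, 0)
  M1 = (+0.0750, +0.0750, 0)
  M2 = (+0.0750, -0.0750, 0)
  M3 = (-0.0750, -0.0750, 0)
rvec = (-0.1334, 0.0597, 0.1206), |rvec| = θ = 0.18948 rad = 10.857°
Rodrigues: sinθ=0.18835, 1−cosθ=0.01790; R = I + sinθ·[k]× + (1−cosθ)·[k]×²:
    [+0.99097 -0.12385 +0.05132]
    [+0.11591 +0.98388 +0.13619]
    [-0.06736 -0.12901 +0.98935]
t = (-0.1889, 0.0486, 0.8748) m
M0: Pc = R·M0+t = (-0.27251, +0.11370, +0.87018); u = 856.7·(-0.27251)/0.87018 + 309.2 = 40.9086, v = 753.3·(+0.11370)/0.87018 + 235.7 = 334.1266
M1: Pc = R·M1+t = (-0.12387, +0.13108, +0.86007); u = 856.7·(-0.12387)/0.86007 + 309.2 = 185.8198, v = 753.3·(+0.13108)/0.86007 + 235.7 = 350.5109
M2: Pc = R·M2+t = (-0.10529, -0.01650, +0.87942); u = 856.7·(-0.10529)/0.87942 + 309.2 = 206.6323, v = 753.3·(-0.01650)/0.87942 + 235.7 = 221.5684
M3: Pc = R·M3+t = (-0.25393, -0.03388, +0.88953); u = 856.7·(-0.25393)/0.88953 + 309.2 = 64.6373, v = 753.3·(-0.03388)/0.88953 + 235.7 = 207.0051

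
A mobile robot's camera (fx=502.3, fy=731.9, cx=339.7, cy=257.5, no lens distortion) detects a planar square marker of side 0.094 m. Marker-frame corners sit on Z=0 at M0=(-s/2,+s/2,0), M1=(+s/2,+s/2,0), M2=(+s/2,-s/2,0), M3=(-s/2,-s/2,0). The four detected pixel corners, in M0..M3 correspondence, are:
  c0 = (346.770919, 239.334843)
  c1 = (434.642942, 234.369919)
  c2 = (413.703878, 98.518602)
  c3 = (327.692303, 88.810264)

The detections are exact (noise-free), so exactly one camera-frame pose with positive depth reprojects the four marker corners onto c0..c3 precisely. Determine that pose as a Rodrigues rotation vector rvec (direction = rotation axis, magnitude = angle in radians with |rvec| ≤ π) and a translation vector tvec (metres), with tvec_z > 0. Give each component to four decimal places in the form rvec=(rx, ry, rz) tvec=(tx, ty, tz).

Intrinsics K: fx=502.3, fy=731.9, cx=339.7, cy=257.5
Marker side s = 0.094 m; corners in marker frame (Z=0):
  M0 = (-0.0470, +0.0470, 0)
  M1 = (+0.0470, +0.0470, 0)
  M2 = (+0.0470, -0.0470, 0)
  M3 = (-0.0470, -0.0470, 0)
Detected image corners:
  c0 = (346.770919, 239.334843) px
  c1 = (434.642942, 234.369919) px
  c2 = (413.703878, 98.518602) px
  c3 = (327.692303, 88.810264) px
Planar DLT: solve 8×8 A·h = b for H (H[2,2]=1):
  H  [+1342.74711 +30.49306 +382.72025]
  H  [+208.46695 +1439.86277 +163.70321]
  H  [+1.09812 -0.48037 +1.00000]
B = K⁻¹H; ‖b₁‖=2.223331, ‖b₂‖=2.223331; λ = 2/(‖b₁‖+‖b₂‖) = 0.449776, sign → tz>0 ⇒ λ=+0.449776
r₁ = λ·B[:,0] = (+0.86831,-0.04566,+0.49391); r₂ = λ·B[:,1] = (+0.17342,+0.96086,-0.21606)
r₃ = r₁×r₂ = (-0.46471,+0.27326,+0.84224); SVD([r₁ r₂ r₃]) → R = UVᵀ:
  R  [+0.86831 +0.17342 -0.46471]
  R  [-0.04566 +0.96086 +0.27326]
  R  [+0.49391 -0.21606 +0.84224]
t = (+0.03852, -0.05764, +0.44978) m
tr R = 2.671413; θ = arccos((tr R − 1)/2) = 0.581379 rad = 33.311°
axis k = ((R−Rᵀ)₃₂, (R−Rᵀ)₁₃, (R−Rᵀ)₂₁) / (2 sinθ) = (-0.445503, -0.872778, -0.199464)
rvec = θ·k = (-0.259006, -0.507414, -0.115964)

rvec=(-0.2590, -0.5074, -0.1160) tvec=(0.0385, -0.0576, 0.4498)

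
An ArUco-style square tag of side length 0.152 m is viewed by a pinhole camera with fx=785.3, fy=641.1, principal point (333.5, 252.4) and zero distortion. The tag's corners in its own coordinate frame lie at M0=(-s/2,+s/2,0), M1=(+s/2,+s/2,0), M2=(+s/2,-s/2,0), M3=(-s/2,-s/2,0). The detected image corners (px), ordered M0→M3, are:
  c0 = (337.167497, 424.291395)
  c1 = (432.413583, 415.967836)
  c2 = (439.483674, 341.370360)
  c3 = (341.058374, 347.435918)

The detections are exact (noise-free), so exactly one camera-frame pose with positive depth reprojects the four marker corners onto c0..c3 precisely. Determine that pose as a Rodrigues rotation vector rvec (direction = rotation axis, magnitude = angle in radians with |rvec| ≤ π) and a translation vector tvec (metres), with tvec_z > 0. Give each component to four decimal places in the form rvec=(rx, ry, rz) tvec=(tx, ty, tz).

Intrinsics K: fx=785.3, fy=641.1, cx=333.5, cy=252.4
Marker side s = 0.152 m; corners in marker frame (Z=0):
  M0 = (-0.0760, +0.0760, 0)
  M1 = (+0.0760, +0.0760, 0)
  M2 = (+0.0760, -0.0760, 0)
  M3 = (-0.0760, -0.0760, 0)
Detected image corners:
  c0 = (337.167497, 424.291395) px
  c1 = (432.413583, 415.967836) px
  c2 = (439.483674, 341.370360) px
  c3 = (341.058374, 347.435918) px
Planar DLT: solve 8×8 A·h = b for H (H[2,2]=1):
  H  [+721.32387 +52.25345 +388.28491]
  H  [+35.81999 +585.35795 +382.86384]
  H  [+0.21786 +0.22832 +1.00000]
B = K⁻¹H; ‖b₁‖=0.854782, ‖b₂‖=0.854782; λ = 2/(‖b₁‖+‖b₂‖) = 1.169888, sign → tz>0 ⇒ λ=+1.169888
r₁ = λ·B[:,0] = (+0.96634,-0.03498,+0.25487); r₂ = λ·B[:,1] = (-0.03559,+0.96301,+0.26711)
r₃ = r₁×r₂ = (-0.25479,-0.26719,+0.92935); SVD([r₁ r₂ r₃]) → R = UVᵀ:
  R  [+0.96634 -0.03559 -0.25479]
  R  [-0.03498 +0.96301 -0.26719]
  R  [+0.25487 +0.26711 +0.92935]
t = (+0.08161, +0.23807, +1.16989) m
tr R = 2.858698; θ = arccos((tr R − 1)/2) = 0.378151 rad = 21.666°
axis k = ((R−Rᵀ)₃₂, (R−Rᵀ)₁₃, (R−Rᵀ)₂₁) / (2 sinθ) = (+0.723596, -0.690223, +0.000832)
rvec = θ·k = (+0.273629, -0.261009, +0.000315)

rvec=(0.2736, -0.2610, 0.0003) tvec=(0.0816, 0.2381, 1.1699)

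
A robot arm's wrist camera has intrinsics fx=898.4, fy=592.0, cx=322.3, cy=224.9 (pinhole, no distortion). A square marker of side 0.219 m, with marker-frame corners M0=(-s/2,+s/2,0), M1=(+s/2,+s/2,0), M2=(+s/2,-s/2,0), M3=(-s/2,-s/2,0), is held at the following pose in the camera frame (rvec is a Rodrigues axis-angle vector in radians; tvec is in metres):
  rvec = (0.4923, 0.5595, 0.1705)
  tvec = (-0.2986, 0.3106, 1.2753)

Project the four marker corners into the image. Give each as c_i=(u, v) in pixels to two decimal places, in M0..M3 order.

Intrinsics K: fx=898.4, fy=592.0, cx=322.3, cy=224.9
Marker side s = 0.219 m; corners in marker frame (Z=0):
  M0 = (-0.1095, +0.1095, 0)
  M1 = (+0.1095, +0.1095, 0)
  M2 = (+0.1095, -0.1095, 0)
  M3 = (-0.1095, -0.1095, 0)
rvec = (0.4923, 0.5595, 0.1705), |rvec| = θ = 0.76451 rad = 43.803°
Rodrigues: sinθ=0.69218, 1−cosθ=0.27828; R = I + sinθ·[k]× + (1−cosθ)·[k]×²:
    [+0.83712 -0.02323 +0.54653]
    [+0.28551 +0.87077 -0.40031]
    [-0.46661 +0.49115 +0.73557]
t = (-0.2986, 0.3106, 1.2753) m
M0: Pc = R·M0+t = (-0.39281, +0.37469, +1.38017); u = 898.4·(-0.39281)/1.38017 + 322.3 = 66.6088, v = 592.0·(+0.37469)/1.38017 + 224.9 = 385.6144
M1: Pc = R·M1+t = (-0.20948, +0.43721, +1.27799); u = 898.4·(-0.20948)/1.27799 + 322.3 = 175.0402, v = 592.0·(+0.43721)/1.27799 + 224.9 = 427.4294
M2: Pc = R·M2+t = (-0.20439, +0.24651, +1.17043); u = 898.4·(-0.20439)/1.17043 + 322.3 = 165.4117, v = 592.0·(+0.24651)/1.17043 + 224.9 = 349.5867
M3: Pc = R·M3+t = (-0.38772, +0.18399, +1.27261); u = 898.4·(-0.38772)/1.27261 + 322.3 = 48.5889, v = 592.0·(+0.18399)/1.27261 + 224.9 = 310.4881

c0=(66.61, 385.61) c1=(175.04, 427.43) c2=(165.41, 349.59) c3=(48.59, 310.49)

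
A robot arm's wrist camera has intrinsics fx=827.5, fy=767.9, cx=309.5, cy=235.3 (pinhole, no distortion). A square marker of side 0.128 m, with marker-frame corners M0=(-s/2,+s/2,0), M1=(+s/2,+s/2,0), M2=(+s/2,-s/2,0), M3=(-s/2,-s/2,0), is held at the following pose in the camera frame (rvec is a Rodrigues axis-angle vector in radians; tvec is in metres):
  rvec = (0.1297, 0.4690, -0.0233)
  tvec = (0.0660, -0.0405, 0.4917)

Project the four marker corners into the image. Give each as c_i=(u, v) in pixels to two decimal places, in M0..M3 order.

Intrinsics K: fx=827.5, fy=767.9, cx=309.5, cy=235.3
Marker side s = 0.128 m; corners in marker frame (Z=0):
  M0 = (-0.0640, +0.0640, 0)
  M1 = (+0.0640, +0.0640, 0)
  M2 = (+0.0640, -0.0640, 0)
  M3 = (-0.0640, -0.0640, 0)
rvec = (0.1297, 0.4690, -0.0233), |rvec| = θ = 0.48716 rad = 27.912°
Rodrigues: sinθ=0.46812, 1−cosθ=0.11633; R = I + sinθ·[k]× + (1−cosθ)·[k]×²:
    [+0.89191 +0.05221 +0.44919]
    [+0.00743 +0.99149 -0.12999]
    [-0.45215 +0.11927 +0.88393]
t = (0.0660, -0.0405, 0.4917) m
M0: Pc = R·M0+t = (+0.01226, +0.02248, +0.52827); u = 827.5·(+0.01226)/0.52827 + 309.5 = 328.7028, v = 767.9·(+0.02248)/0.52827 + 235.3 = 267.9768
M1: Pc = R·M1+t = (+0.12642, +0.02343, +0.47040); u = 827.5·(+0.12642)/0.47040 + 309.5 = 531.8988, v = 767.9·(+0.02343)/0.47040 + 235.3 = 273.5495
M2: Pc = R·M2+t = (+0.11974, -0.10348, +0.45513); u = 827.5·(+0.11974)/0.45513 + 309.5 = 527.2092, v = 767.9·(-0.10348)/0.45513 + 235.3 = 60.7074
M3: Pc = R·M3+t = (+0.00558, -0.10443, +0.51300); u = 827.5·(+0.00558)/0.51300 + 309.5 = 318.4950, v = 767.9·(-0.10443)/0.51300 + 235.3 = 78.9810

c0=(328.70, 267.98) c1=(531.90, 273.55) c2=(527.21, 60.71) c3=(318.50, 78.98)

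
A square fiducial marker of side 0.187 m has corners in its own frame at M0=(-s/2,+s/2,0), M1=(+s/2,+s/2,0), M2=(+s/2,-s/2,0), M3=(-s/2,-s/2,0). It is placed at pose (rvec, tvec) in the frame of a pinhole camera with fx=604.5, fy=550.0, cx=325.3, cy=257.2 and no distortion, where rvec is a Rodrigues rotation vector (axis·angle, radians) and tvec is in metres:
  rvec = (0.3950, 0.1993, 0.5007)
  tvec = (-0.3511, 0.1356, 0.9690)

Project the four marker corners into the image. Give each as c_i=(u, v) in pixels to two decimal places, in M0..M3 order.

Intrinsics K: fx=604.5, fy=550.0, cx=325.3, cy=257.2
Marker side s = 0.187 m; corners in marker frame (Z=0):
  M0 = (-0.0935, +0.0935, 0)
  M1 = (+0.0935, +0.0935, 0)
  M2 = (+0.0935, -0.0935, 0)
  M3 = (-0.0935, -0.0935, 0)
rvec = (0.3950, 0.1993, 0.5007), |rvec| = θ = 0.66817 rad = 38.283°
Rodrigues: sinθ=0.61955, 1−cosθ=0.21504; R = I + sinθ·[k]× + (1−cosθ)·[k]×²:
    [+0.86011 -0.42635 +0.28006]
    [+0.50219 +0.80409 -0.31819]
    [-0.08953 +0.41432 +0.90571]
t = (-0.3511, 0.1356, 0.9690) m
M0: Pc = R·M0+t = (-0.47138, +0.16383, +1.01611); u = 604.5·(-0.47138)/1.01611 + 325.3 = 44.8664, v = 550.0·(+0.16383)/1.01611 + 257.2 = 345.8768
M1: Pc = R·M1+t = (-0.31054, +0.25774, +0.99937); u = 604.5·(-0.31054)/0.99937 + 325.3 = 137.4580, v = 550.0·(+0.25774)/0.99937 + 257.2 = 399.0450
M2: Pc = R·M2+t = (-0.23082, +0.10737, +0.92189); u = 604.5·(-0.23082)/0.92189 + 325.3 = 173.9496, v = 550.0·(+0.10737)/0.92189 + 257.2 = 321.2581
M3: Pc = R·M3+t = (-0.39166, +0.01346, +0.93863); u = 604.5·(-0.39166)/0.93863 + 325.3 = 73.0642, v = 550.0·(+0.01346)/0.93863 + 257.2 = 265.0888

c0=(44.87, 345.88) c1=(137.46, 399.04) c2=(173.95, 321.26) c3=(73.06, 265.09)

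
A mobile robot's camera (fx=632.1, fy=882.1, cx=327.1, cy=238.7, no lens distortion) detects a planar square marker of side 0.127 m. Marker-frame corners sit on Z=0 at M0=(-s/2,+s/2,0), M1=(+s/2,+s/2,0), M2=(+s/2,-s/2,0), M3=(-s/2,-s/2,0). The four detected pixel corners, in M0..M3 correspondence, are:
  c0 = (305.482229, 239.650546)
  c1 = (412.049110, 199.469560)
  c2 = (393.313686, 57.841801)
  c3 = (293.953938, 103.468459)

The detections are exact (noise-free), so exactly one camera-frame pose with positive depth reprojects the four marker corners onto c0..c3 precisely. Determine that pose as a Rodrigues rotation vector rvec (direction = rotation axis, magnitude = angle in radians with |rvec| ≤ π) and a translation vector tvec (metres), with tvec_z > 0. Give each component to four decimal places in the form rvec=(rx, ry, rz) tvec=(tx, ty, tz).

rvec=(-0.3292, 0.3794, -0.1918) tvec=(0.0255, -0.0737, 0.7215)

Intrinsics K: fx=632.1, fy=882.1, cx=327.1, cy=238.7
Marker side s = 0.127 m; corners in marker frame (Z=0):
  M0 = (-0.0635, +0.0635, 0)
  M1 = (+0.0635, +0.0635, 0)
  M2 = (+0.0635, -0.0635, 0)
  M3 = (-0.0635, -0.0635, 0)
Detected image corners:
  c0 = (305.482229, 239.650546) px
  c1 = (412.049110, 199.469560) px
  c2 = (393.313686, 57.841801) px
  c3 = (293.953938, 103.468459) px
Planar DLT: solve 8×8 A·h = b for H (H[2,2]=1):
  H  [+648.96559 -51.59755 +349.46960]
  H  [-407.25383 +1020.48945 +148.59787]
  H  [-0.45814 -0.48383 +1.00000]
B = K⁻¹H; ‖b₁‖=1.386011, ‖b₂‖=1.386011; λ = 2/(‖b₁‖+‖b₂‖) = 0.721495, sign → tz>0 ⇒ λ=+0.721495
r₁ = λ·B[:,0] = (+0.91180,-0.24366,-0.33054); r₂ = λ·B[:,1] = (+0.12175,+0.92915,-0.34908)
r₃ = r₁×r₂ = (+0.39218,+0.27805,+0.87686); SVD([r₁ r₂ r₃]) → R = UVᵀ:
  R  [+0.91180 +0.12175 +0.39218]
  R  [-0.24366 +0.92915 +0.27805]
  R  [-0.33054 -0.34908 +0.87686]
t = (+0.02553, -0.07370, +0.72150) m
tr R = 2.717807; θ = arccos((tr R − 1)/2) = 0.537672 rad = 30.806°
axis k = ((R−Rᵀ)₃₂, (R−Rᵀ)₁₃, (R−Rᵀ)₂₁) / (2 sinθ) = (-0.612264, +0.705595, -0.356746)
rvec = θ·k = (-0.329197, +0.379379, -0.191812)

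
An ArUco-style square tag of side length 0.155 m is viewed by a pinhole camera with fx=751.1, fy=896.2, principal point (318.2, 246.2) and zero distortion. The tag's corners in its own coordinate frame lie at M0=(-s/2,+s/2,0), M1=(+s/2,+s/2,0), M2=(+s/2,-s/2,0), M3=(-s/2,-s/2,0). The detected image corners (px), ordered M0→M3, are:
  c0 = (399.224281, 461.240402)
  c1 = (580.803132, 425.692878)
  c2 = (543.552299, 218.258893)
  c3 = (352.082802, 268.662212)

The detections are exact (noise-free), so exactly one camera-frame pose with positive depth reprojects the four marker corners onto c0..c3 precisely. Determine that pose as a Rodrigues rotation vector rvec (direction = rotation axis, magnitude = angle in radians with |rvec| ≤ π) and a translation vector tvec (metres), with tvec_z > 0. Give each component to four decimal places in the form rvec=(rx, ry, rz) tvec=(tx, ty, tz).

rvec=(0.3033, 0.2090, -0.2569) tvec=(0.1229, 0.0702, 0.6212)

Intrinsics K: fx=751.1, fy=896.2, cx=318.2, cy=246.2
Marker side s = 0.155 m; corners in marker frame (Z=0):
  M0 = (-0.0775, +0.0775, 0)
  M1 = (+0.0775, +0.0775, 0)
  M2 = (+0.0775, -0.0775, 0)
  M3 = (-0.0775, -0.0775, 0)
Detected image corners:
  c0 = (399.224281, 461.240402) px
  c1 = (580.803132, 425.692878) px
  c2 = (543.552299, 218.258893) px
  c3 = (352.082802, 268.662212) px
Planar DLT: solve 8×8 A·h = b for H (H[2,2]=1):
  H  [+1020.90053 +474.64893 +466.82174]
  H  [-408.54791 +1436.48635 +347.43760]
  H  [-0.38689 +0.42963 +1.00000]
B = K⁻¹H; ‖b₁‖=1.609895, ‖b₂‖=1.609895; λ = 2/(‖b₁‖+‖b₂‖) = 0.621159, sign → tz>0 ⇒ λ=+0.621159
r₁ = λ·B[:,0] = (+0.94609,-0.21715,-0.24032); r₂ = λ·B[:,1] = (+0.27948,+0.92232,+0.26687)
r₃ = r₁×r₂ = (+0.16370,-0.31965,+0.93329); SVD([r₁ r₂ r₃]) → R = UVᵀ:
  R  [+0.94609 +0.27948 +0.16370]
  R  [-0.21715 +0.92232 -0.31965]
  R  [-0.24032 +0.26687 +0.93329]
t = (+0.12291, +0.07017, +0.62116) m
tr R = 2.801703; θ = arccos((tr R − 1)/2) = 0.449069 rad = 25.730°
axis k = ((R−Rᵀ)₃₂, (R−Rᵀ)₁₃, (R−Rᵀ)₂₁) / (2 sinθ) = (+0.675507, +0.465328, -0.571979)
rvec = θ·k = (+0.303349, +0.208965, -0.256858)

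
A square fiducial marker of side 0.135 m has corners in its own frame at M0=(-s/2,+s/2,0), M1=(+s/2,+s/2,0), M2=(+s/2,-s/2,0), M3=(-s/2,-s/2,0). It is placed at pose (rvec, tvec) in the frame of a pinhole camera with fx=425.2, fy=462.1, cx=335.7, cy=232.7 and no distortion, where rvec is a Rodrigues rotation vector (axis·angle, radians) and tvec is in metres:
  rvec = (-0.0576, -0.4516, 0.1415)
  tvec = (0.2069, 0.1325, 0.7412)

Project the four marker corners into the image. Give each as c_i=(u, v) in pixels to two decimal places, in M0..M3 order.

Intrinsics K: fx=425.2, fy=462.1, cx=335.7, cy=232.7
Marker side s = 0.135 m; corners in marker frame (Z=0):
  M0 = (-0.0675, +0.0675, 0)
  M1 = (+0.0675, +0.0675, 0)
  M2 = (+0.0675, -0.0675, 0)
  M3 = (-0.0675, -0.0675, 0)
rvec = (-0.0576, -0.4516, 0.1415), |rvec| = θ = 0.47674 rad = 27.315°
Rodrigues: sinθ=0.45889, 1−cosθ=0.11151; R = I + sinθ·[k]× + (1−cosθ)·[k]×²:
    [+0.89012 -0.12344 -0.43869]
    [+0.14896 +0.98855 +0.02409]
    [+0.43069 -0.08679 +0.89832]
t = (0.2069, 0.1325, 0.7412) m
M0: Pc = R·M0+t = (+0.13848, +0.18917, +0.70627); u = 425.2·(+0.13848)/0.70627 + 335.7 = 419.0727, v = 462.1·(+0.18917)/0.70627 + 232.7 = 356.4720
M1: Pc = R·M1+t = (+0.25865, +0.20928, +0.76441); u = 425.2·(+0.25865)/0.76441 + 335.7 = 479.5731, v = 462.1·(+0.20928)/0.76441 + 232.7 = 359.2144
M2: Pc = R·M2+t = (+0.27532, +0.07583, +0.77613); u = 425.2·(+0.27532)/0.77613 + 335.7 = 486.5305, v = 462.1·(+0.07583)/0.77613 + 232.7 = 277.8471
M3: Pc = R·M3+t = (+0.15515, +0.05572, +0.71799); u = 425.2·(+0.15515)/0.71799 + 335.7 = 427.5809, v = 462.1·(+0.05572)/0.71799 + 232.7 = 268.5604

c0=(419.07, 356.47) c1=(479.57, 359.21) c2=(486.53, 277.85) c3=(427.58, 268.56)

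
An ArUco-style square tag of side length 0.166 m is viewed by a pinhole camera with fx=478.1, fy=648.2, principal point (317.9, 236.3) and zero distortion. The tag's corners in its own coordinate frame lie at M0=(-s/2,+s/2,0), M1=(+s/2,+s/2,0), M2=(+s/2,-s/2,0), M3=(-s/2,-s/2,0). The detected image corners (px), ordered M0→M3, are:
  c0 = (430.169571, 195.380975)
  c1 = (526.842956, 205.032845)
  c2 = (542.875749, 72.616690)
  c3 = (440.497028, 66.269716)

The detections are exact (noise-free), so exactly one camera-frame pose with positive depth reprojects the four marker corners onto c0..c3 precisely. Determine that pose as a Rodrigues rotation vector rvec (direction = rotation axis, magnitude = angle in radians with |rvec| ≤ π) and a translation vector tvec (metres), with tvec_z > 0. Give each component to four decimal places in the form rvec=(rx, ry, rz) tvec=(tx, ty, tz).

rvec=(0.2661, 0.1533, 0.0649) tvec=(0.2876, -0.1273, 0.8268)

Intrinsics K: fx=478.1, fy=648.2, cx=317.9, cy=236.3
Marker side s = 0.166 m; corners in marker frame (Z=0):
  M0 = (-0.0830, +0.0830, 0)
  M1 = (+0.0830, +0.0830, 0)
  M2 = (+0.0830, -0.0830, 0)
  M3 = (-0.0830, -0.0830, 0)
Detected image corners:
  c0 = (430.169571, 195.380975) px
  c1 = (526.842956, 205.032845) px
  c2 = (542.875749, 72.616690) px
  c3 = (440.497028, 66.269716) px
Planar DLT: solve 8×8 A·h = b for H (H[2,2]=1):
  H  [+515.66563 +77.31768 +484.20954]
  H  [+25.26803 +831.07970 +136.51837]
  H  [-0.17198 +0.32256 +1.00000]
B = K⁻¹H; ‖b₁‖=1.209544, ‖b₂‖=1.209544; λ = 2/(‖b₁‖+‖b₂‖) = 0.826758, sign → tz>0 ⇒ λ=+0.826758
r₁ = λ·B[:,0] = (+0.98626,+0.08406,-0.14219); r₂ = λ·B[:,1] = (-0.04362,+0.96280,+0.26668)
r₃ = r₁×r₂ = (+0.15932,-0.25681,+0.95324); SVD([r₁ r₂ r₃]) → R = UVᵀ:
  R  [+0.98626 -0.04362 +0.15932]
  R  [+0.08406 +0.96280 -0.25681]
  R  [-0.14219 +0.26668 +0.95324]
t = (+0.28759, -0.12727, +0.82676) m
tr R = 2.902302; θ = arccos((tr R − 1)/2) = 0.313853 rad = 17.982°
axis k = ((R−Rᵀ)₃₂, (R−Rᵀ)₁₃, (R−Rᵀ)₂₁) / (2 sinθ) = (+0.847818, +0.488308, +0.206786)
rvec = θ·k = (+0.266090, +0.153257, +0.064900)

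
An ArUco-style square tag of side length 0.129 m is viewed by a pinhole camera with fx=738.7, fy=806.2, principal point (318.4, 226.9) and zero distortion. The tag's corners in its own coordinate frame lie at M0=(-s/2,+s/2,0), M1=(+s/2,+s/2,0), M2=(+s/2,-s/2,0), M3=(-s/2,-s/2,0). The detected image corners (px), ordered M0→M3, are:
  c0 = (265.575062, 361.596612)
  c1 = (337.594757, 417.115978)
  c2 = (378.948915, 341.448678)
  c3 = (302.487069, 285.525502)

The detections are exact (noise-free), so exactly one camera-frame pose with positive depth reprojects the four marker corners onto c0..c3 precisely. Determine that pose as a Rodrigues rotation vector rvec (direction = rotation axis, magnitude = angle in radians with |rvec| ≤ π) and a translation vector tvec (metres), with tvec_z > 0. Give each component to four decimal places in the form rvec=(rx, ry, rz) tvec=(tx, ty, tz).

Intrinsics K: fx=738.7, fy=806.2, cx=318.4, cy=226.9
Marker side s = 0.129 m; corners in marker frame (Z=0):
  M0 = (-0.0645, +0.0645, 0)
  M1 = (+0.0645, +0.0645, 0)
  M2 = (+0.0645, -0.0645, 0)
  M3 = (-0.0645, -0.0645, 0)
Detected image corners:
  c0 = (265.575062, 361.596612) px
  c1 = (337.594757, 417.115978) px
  c2 = (378.948915, 341.448678) px
  c3 = (302.487069, 285.525502) px
Planar DLT: solve 8×8 A·h = b for H (H[2,2]=1):
  H  [+505.80400 -190.69482 +320.19288]
  H  [+356.06190 +711.17431 +351.89035]
  H  [-0.21584 +0.35006 +1.00000]
B = K⁻¹H; ‖b₁‖=0.950734, ‖b₂‖=0.950734; λ = 2/(‖b₁‖+‖b₂‖) = 1.051819, sign → tz>0 ⇒ λ=+1.051819
r₁ = λ·B[:,0] = (+0.81806,+0.52843,-0.22702); r₂ = λ·B[:,1] = (-0.43023,+0.82421,+0.36820)
r₃ = r₁×r₂ = (+0.38169,-0.20354,+0.90160); SVD([r₁ r₂ r₃]) → R = UVᵀ:
  R  [+0.81806 -0.43023 +0.38169]
  R  [+0.52843 +0.82421 -0.20354]
  R  [-0.22702 +0.36820 +0.90160]
t = (+0.00255, +0.16307, +1.05182) m
tr R = 2.543874; θ = arccos((tr R − 1)/2) = 0.688914 rad = 39.472°
axis k = ((R−Rᵀ)₃₂, (R−Rᵀ)₁₃, (R−Rᵀ)₂₁) / (2 sinθ) = (+0.449692, +0.478772, +0.754025)
rvec = θ·k = (+0.309799, +0.329833, +0.519458)

rvec=(0.3098, 0.3298, 0.5195) tvec=(0.0026, 0.1631, 1.0518)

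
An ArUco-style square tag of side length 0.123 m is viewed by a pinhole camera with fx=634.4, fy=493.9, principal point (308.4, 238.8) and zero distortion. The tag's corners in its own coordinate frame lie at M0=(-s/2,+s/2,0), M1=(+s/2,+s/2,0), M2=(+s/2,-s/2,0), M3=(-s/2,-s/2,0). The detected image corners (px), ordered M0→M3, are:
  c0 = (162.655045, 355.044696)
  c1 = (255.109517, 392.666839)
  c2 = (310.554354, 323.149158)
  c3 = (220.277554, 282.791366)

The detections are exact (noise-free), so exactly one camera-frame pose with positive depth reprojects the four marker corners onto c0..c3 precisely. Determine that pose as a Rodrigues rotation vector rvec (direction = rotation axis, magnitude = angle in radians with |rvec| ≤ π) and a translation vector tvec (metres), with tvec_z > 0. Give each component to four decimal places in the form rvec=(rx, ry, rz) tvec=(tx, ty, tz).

Intrinsics K: fx=634.4, fy=493.9, cx=308.4, cy=238.8
Marker side s = 0.123 m; corners in marker frame (Z=0):
  M0 = (-0.0615, +0.0615, 0)
  M1 = (+0.0615, +0.0615, 0)
  M2 = (+0.0615, -0.0615, 0)
  M3 = (-0.0615, -0.0615, 0)
Detected image corners:
  c0 = (162.655045, 355.044696) px
  c1 = (255.109517, 392.666839) px
  c2 = (310.554354, 323.149158) px
  c3 = (220.277554, 282.791366) px
Planar DLT: solve 8×8 A·h = b for H (H[2,2]=1):
  H  [+817.18261 -459.38801 +238.02973]
  H  [+423.12123 +576.18264 +338.78961]
  H  [+0.31361 +0.00027 +1.00000]
B = K⁻¹H; ‖b₁‖=1.373026, ‖b₂‖=1.373026; λ = 2/(‖b₁‖+‖b₂‖) = 0.728319, sign → tz>0 ⇒ λ=+0.728319
r₁ = λ·B[:,0] = (+0.82713,+0.51351,+0.22841); r₂ = λ·B[:,1] = (-0.52749,+0.84956,+0.00020)
r₃ = r₁×r₂ = (-0.19394,-0.12065,+0.97357); SVD([r₁ r₂ r₃]) → R = UVᵀ:
  R  [+0.82713 -0.52749 -0.19394]
  R  [+0.51351 +0.84956 -0.12065]
  R  [+0.22841 +0.00020 +0.97357]
t = (-0.08079, +0.14745, +0.72832) m
tr R = 2.650249; θ = arccos((tr R − 1)/2) = 0.600373 rad = 34.399°
axis k = ((R−Rᵀ)₃₂, (R−Rᵀ)₁₃, (R−Rᵀ)₂₁) / (2 sinθ) = (+0.106953, -0.373796, +0.921324)
rvec = θ·k = (+0.064212, -0.224417, +0.553138)

rvec=(0.0642, -0.2244, 0.5531) tvec=(-0.0808, 0.1474, 0.7283)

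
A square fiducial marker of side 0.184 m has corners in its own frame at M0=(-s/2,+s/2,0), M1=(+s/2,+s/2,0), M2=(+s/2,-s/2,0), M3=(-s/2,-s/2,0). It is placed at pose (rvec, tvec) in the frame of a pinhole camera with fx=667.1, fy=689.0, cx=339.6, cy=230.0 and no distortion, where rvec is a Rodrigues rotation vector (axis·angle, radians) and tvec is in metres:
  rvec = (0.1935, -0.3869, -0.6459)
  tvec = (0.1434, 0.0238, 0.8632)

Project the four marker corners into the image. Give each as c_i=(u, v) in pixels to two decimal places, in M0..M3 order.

Intrinsics K: fx=667.1, fy=689.0, cx=339.6, cy=230.0
Marker side s = 0.184 m; corners in marker frame (Z=0):
  M0 = (-0.0920, +0.0920, 0)
  M1 = (+0.0920, +0.0920, 0)
  M2 = (+0.0920, -0.0920, 0)
  M3 = (-0.0920, -0.0920, 0)
rvec = (0.1935, -0.3869, -0.6459), |rvec| = θ = 0.77738 rad = 44.541°
Rodrigues: sinθ=0.70141, 1−cosθ=0.28725; R = I + sinθ·[k]× + (1−cosθ)·[k]×²:
    [+0.73055 +0.54720 -0.40850]
    [-0.61837 +0.78390 -0.05581]
    [+0.28969 +0.29337 +0.91105]
t = (0.1434, 0.0238, 0.8632) m
M0: Pc = R·M0+t = (+0.12653, +0.15281, +0.86354); u = 667.1·(+0.12653)/0.86354 + 339.6 = 437.3479, v = 689.0·(+0.15281)/0.86354 + 230.0 = 351.9232
M1: Pc = R·M1+t = (+0.26095, +0.03903, +0.91684); u = 667.1·(+0.26095)/0.91684 + 339.6 = 529.4710, v = 689.0·(+0.03903)/0.91684 + 230.0 = 259.3304
M2: Pc = R·M2+t = (+0.16027, -0.10521, +0.86286); u = 667.1·(+0.16027)/0.86286 + 339.6 = 463.5077, v = 689.0·(-0.10521)/0.86286 + 230.0 = 145.9899
M3: Pc = R·M3+t = (+0.02585, +0.00857, +0.80956); u = 667.1·(+0.02585)/0.80956 + 339.6 = 360.8988, v = 689.0·(+0.00857)/0.80956 + 230.0 = 237.2942

c0=(437.35, 351.92) c1=(529.47, 259.33) c2=(463.51, 145.99) c3=(360.90, 237.29)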